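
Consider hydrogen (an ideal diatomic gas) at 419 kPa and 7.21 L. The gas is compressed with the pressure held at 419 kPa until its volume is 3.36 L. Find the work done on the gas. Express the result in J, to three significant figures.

W ≈ 1610 J

Isobaric: W = P ΔV.
W = (419 kPa)(3.36 − 7.21 L) = (419)(-3.85) = -1613 J.
Work on gas = −W_by = 1613 J.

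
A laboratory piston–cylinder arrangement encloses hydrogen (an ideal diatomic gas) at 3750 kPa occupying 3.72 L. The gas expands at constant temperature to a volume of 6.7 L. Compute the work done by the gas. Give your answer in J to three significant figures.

Isothermal: W = nRT ln(V₂/V₁) = P₁V₁ ln(V₂/V₁).
P₁V₁ = (3750 kPa)(3.72 L) = 13950 J.
W = 13950 × ln(6.7/3.72) = 13950 × 0.5884
W_by_gas = 8208 J.

W ≈ 8210 J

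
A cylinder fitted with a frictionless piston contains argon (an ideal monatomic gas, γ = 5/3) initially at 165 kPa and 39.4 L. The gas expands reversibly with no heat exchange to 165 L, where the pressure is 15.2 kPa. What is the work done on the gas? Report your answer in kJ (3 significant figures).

W ≈ -5.99 kJ

Adiabatic: W = (P₁V₁ − P₂V₂)/(γ − 1) with γ = 5/3.
P₁V₁ = 6501 J, P₂V₂ = 2508 J.
W = (6501 − 2508) / 0.6667 = 5989 J.
Work on gas = −W_by = -5989 J.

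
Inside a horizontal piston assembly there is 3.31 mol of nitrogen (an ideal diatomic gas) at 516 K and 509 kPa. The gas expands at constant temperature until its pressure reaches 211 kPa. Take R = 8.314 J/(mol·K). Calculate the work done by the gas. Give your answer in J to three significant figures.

Isothermal process: W = nRT ln(V₂/V₁) = nRT ln(P₁/P₂).
W = (3.31)(8.314)(516) × ln(509/211)
  = 14200 × ln(2.412) = 14200 × 0.8806
W_by_gas = 12504 J.

W ≈ 12500 J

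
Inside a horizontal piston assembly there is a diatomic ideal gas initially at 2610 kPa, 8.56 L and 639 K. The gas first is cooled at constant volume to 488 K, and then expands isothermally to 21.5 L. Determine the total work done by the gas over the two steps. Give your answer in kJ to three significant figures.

W_total ≈ 15.7 kJ

Step 1 (isochoric): W = 0 (constant volume).
After step 1: P = 1993 kPa (V unchanged).
Step 2 (isothermal): W = P₁V₁ ln(V₂/V₁) = (17062) ln(21.5/8.56) = 15713 J.
W_total = 0 + 15713 = 15713 J.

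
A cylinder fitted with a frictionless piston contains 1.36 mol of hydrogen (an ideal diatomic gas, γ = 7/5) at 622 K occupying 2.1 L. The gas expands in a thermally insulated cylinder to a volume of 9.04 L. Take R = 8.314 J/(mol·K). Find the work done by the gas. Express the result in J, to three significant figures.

Adiabatic: TV^(γ−1) = const with γ = 7/5.
T₂ = T₁ (V₁/V₂)^(γ−1) = 622 × (2.1/9.04)^0.4 = 622 × 0.5577 = 346.9 K.
W_by = nCᵥ(T₁ − T₂) = (1.36)(20.79)(622 − 346.9) = 7776 J.

W ≈ 7780 J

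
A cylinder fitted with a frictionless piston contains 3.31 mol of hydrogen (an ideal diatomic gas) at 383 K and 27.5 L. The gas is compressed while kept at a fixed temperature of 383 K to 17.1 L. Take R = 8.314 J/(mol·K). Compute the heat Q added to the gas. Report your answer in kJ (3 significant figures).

Q ≈ -5.01 kJ

Isothermal ⇒ ΔU = 0, so Q = W = nRT ln(V₂/V₁).
Q = (3.31)(8.314)(383) ln(17.1/27.5) = 10540 × -0.4751 = -5008 J.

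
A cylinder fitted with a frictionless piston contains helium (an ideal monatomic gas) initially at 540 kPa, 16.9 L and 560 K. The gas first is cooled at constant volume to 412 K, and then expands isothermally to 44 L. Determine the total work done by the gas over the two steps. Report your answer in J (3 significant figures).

Step 1 (isochoric): W = 0 (constant volume).
After step 1: P = 397.3 kPa (V unchanged).
Step 2 (isothermal): W = P₁V₁ ln(V₂/V₁) = (6714) ln(44/16.9) = 6425 J.
W_total = 0 + 6425 = 6425 J.

W_total ≈ 6420 J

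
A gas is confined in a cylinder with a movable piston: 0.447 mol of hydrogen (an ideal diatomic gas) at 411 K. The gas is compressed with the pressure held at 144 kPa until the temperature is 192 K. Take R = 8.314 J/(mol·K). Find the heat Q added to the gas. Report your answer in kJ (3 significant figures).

Q ≈ -2.85 kJ

Isobaric: W = nRΔT = (0.447)(8.314)(-219) = -813.9 J.
ΔU = nCᵥΔT with Cᵥ = 5R/2: ΔU = (0.447)(20.79)(-219) = -2035 J.
Q = ΔU + W = -2035 − 813.9 = -2849 J.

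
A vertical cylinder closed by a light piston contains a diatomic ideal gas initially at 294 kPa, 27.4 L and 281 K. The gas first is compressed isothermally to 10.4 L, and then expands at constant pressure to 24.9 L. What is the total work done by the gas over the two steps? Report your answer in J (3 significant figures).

W_total ≈ 3430 J

Step 1 (isothermal): W = P₁V₁ ln(V₂/V₁) = (8056) ln(10.4/27.4) = -7804 J.
After step 1: P = 774.6 kPa, V = 10.4 L, T = 281 K.
Step 2 (isobaric): W = PΔV = (774.6 kPa)(24.9 − 10.4 L) = 11231 J.
W_total = -7804 + 11231 = 3428 J.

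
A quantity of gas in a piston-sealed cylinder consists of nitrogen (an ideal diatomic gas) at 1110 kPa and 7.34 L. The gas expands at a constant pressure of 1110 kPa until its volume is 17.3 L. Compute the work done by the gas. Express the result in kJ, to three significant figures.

W ≈ 11.1 kJ

Isobaric: W = P ΔV.
W = (1110 kPa)(17.3 − 7.34 L) = (1110)(9.96) = 11056 J.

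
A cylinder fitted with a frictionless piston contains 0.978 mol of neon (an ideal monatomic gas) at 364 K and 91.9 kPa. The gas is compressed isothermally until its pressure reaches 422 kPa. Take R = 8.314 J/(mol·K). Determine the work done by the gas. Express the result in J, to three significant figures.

W ≈ -4510 J

Isothermal process: W = nRT ln(V₂/V₁) = nRT ln(P₁/P₂).
W = (0.978)(8.314)(364) × ln(91.9/422)
  = 2960 × ln(0.2178) = 2960 × -1.524
W_by_gas = -4512 J.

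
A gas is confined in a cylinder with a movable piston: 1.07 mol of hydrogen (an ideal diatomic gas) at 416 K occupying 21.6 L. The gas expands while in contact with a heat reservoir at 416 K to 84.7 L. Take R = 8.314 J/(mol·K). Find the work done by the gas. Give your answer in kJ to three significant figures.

Isothermal: W = nRT ln(V₂/V₁).
W = (1.07)(8.314)(416) × ln(84.7/21.6)
  = 3701 × 1.366
W_by_gas = 5057 J.

W ≈ 5.06 kJ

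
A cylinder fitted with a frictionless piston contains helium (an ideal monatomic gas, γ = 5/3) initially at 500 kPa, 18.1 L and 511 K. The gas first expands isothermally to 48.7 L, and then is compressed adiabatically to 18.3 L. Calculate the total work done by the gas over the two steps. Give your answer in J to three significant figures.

Step 1 (isothermal): W = P₁V₁ ln(V₂/V₁) = (9050) ln(48.7/18.1) = 8957 J.
After step 1: P = 185.8 kPa, V = 48.7 L, T = 511 K.
Step 2 (adiabatic): W = (P₁V₁ − P₂V₂)/(γ−1) = (9050 − 17379)/0.667 = -12494 J.
W_total = 8957 − 12494 = -3537 J.

W_total ≈ -3540 J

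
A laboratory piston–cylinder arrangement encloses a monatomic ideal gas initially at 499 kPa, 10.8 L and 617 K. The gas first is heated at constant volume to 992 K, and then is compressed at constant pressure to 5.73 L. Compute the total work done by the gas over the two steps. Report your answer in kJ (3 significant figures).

Step 1 (isochoric): W = 0 (constant volume).
After step 1: P = 802.3 kPa (V unchanged).
Step 2 (isobaric): W = PΔV = (802.3 kPa)(5.73 − 10.8 L) = -4068 J.
W_total = 0 − 4068 = -4068 J.

W_total ≈ -4.07 kJ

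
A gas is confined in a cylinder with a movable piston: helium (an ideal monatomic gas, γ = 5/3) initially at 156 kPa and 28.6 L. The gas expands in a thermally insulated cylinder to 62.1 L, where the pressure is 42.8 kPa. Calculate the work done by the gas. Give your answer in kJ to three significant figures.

Adiabatic: W = (P₁V₁ − P₂V₂)/(γ − 1) with γ = 5/3.
P₁V₁ = 4462 J, P₂V₂ = 2658 J.
W = (4462 − 2658) / 0.6667 = 2706 J.

W ≈ 2.71 kJ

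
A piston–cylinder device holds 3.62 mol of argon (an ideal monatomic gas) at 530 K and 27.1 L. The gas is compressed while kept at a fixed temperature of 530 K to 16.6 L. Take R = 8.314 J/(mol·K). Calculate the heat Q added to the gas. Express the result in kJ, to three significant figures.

Isothermal ⇒ ΔU = 0, so Q = W = nRT ln(V₂/V₁).
Q = (3.62)(8.314)(530) ln(16.6/27.1) = 15951 × -0.4901 = -7818 J.

Q ≈ -7.82 kJ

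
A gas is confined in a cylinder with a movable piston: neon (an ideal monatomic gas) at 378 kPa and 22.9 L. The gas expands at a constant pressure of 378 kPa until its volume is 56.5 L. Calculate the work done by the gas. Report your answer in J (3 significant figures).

W ≈ 12700 J

Isobaric: W = P ΔV.
W = (378 kPa)(56.5 − 22.9 L) = (378)(33.6) = 12701 J.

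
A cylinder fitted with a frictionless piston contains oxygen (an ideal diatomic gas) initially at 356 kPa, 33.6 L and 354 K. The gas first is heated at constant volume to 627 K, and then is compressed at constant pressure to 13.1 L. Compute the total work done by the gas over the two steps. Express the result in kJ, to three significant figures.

Step 1 (isochoric): W = 0 (constant volume).
After step 1: P = 630.5 kPa (V unchanged).
Step 2 (isobaric): W = PΔV = (630.5 kPa)(13.1 − 33.6 L) = -12926 J.
W_total = 0 − 12926 = -12926 J.

W_total ≈ -12.9 kJ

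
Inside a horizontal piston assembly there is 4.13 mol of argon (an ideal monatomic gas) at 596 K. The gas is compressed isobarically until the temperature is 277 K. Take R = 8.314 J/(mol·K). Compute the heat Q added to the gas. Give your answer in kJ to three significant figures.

Isobaric: W = nRΔT = (4.13)(8.314)(-319) = -10953 J.
ΔU = nCᵥΔT with Cᵥ = 3R/2: ΔU = (4.13)(12.47)(-319) = -16430 J.
Q = ΔU + W = -16430 − 10953 = -27384 J.

Q ≈ -27.4 kJ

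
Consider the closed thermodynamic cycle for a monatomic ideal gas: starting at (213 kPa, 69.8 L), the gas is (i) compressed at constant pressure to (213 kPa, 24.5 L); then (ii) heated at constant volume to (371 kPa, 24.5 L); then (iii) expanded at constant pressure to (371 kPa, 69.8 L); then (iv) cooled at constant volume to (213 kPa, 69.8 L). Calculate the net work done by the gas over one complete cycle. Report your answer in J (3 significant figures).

W_net ≈ 7160 J

Constant-volume legs do no work.
W(i) = (213)(24.5 − 69.8) = -9649 J; W(iii) = (371)(69.8 − 24.5) = 16806 J.
W_net = -9649 + 16806 = 7157 J (the clockwise enclosed area).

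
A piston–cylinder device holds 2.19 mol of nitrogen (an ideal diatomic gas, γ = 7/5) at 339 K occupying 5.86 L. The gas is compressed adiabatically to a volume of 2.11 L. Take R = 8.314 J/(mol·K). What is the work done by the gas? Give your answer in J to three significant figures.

W ≈ -7790 J

Adiabatic: TV^(γ−1) = const with γ = 7/5.
T₂ = T₁ (V₁/V₂)^(γ−1) = 339 × (5.86/2.11)^0.4 = 339 × 1.505 = 510.1 K.
W_by = nCᵥ(T₁ − T₂) = (2.19)(20.79)(339 − 510.1) = -7788 J.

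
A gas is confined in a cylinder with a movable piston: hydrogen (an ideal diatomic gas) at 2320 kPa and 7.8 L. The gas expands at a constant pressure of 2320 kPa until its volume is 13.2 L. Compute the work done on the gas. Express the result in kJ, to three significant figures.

W ≈ -12.5 kJ

Isobaric: W = P ΔV.
W = (2320 kPa)(13.2 − 7.8 L) = (2320)(5.4) = 12528 J.
Work on gas = −W_by = -12528 J.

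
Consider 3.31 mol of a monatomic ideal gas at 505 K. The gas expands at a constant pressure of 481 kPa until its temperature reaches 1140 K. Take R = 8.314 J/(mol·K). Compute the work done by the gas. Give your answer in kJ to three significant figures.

Isobaric: W = P ΔV = nR ΔT.
W = (3.31)(8.314)(1140 − 505) = 17475 J.

W ≈ 17.5 kJ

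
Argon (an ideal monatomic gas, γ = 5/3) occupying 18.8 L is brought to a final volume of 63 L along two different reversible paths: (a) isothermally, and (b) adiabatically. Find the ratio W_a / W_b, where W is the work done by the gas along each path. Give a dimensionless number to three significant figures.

Path (a) isothermal: W = P₁V₁ ln(V₂/V₁) → W_a/(P₁V₁) = 1.209.
Path (b) adiabatic: W = P₁V₁(1 − (V₁/V₂)^(γ−1))/(γ−1) → W_b/(P₁V₁) = 0.8302.
W_a / W_b = 1.209 / 0.8302 = 1.457.

W_a / W_b ≈ 1.46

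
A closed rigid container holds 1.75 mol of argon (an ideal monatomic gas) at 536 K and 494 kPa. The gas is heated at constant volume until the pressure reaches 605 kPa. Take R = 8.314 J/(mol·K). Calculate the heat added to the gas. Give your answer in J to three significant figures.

Constant volume ⇒ W = 0, so Q = ΔU = nCᵥΔT with Cᵥ = 3R/2 = 12.47 J/(mol·K).
At constant V, T₂/T₁ = P₂/P₁ ⇒ ΔT = T₁(P₂/P₁ − 1) = 536·(605/494 − 1) = 120.4 K.
ΔU = (1.75)(12.47)(120.4) = 2628 J.

Q ≈ 2630 J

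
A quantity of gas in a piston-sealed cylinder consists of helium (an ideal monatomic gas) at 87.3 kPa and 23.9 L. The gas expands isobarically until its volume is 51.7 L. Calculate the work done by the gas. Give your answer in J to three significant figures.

W ≈ 2430 J

Isobaric: W = P ΔV.
W = (87.3 kPa)(51.7 − 23.9 L) = (87.3)(27.8) = 2427 J.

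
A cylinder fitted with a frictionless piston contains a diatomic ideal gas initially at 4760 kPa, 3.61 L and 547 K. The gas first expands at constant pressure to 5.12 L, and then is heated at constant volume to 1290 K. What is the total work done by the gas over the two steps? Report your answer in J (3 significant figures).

Step 1 (isobaric): W = PΔV = (4760 kPa)(5.12 − 3.61 L) = 7188 J.
Step 2 (isochoric): W = 0 (constant volume).
W_total = 7188 + 0 = 7188 J.

W_total ≈ 7190 J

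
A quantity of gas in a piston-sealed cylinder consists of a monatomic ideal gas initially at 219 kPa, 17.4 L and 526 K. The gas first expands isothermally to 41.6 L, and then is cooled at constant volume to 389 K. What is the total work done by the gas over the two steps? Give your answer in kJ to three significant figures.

Step 1 (isothermal): W = P₁V₁ ln(V₂/V₁) = (3811) ln(41.6/17.4) = 3321 J.
Step 2 (isochoric): W = 0 (constant volume).
W_total = 3321 + 0 = 3321 J.

W_total ≈ 3.32 kJ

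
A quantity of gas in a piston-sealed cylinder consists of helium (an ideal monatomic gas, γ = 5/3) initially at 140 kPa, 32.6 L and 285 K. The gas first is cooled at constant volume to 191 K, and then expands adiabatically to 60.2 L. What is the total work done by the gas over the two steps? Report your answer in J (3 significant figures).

Step 1 (isochoric): W = 0 (constant volume).
After step 1: P = 93.82 kPa (V unchanged).
Step 2 (adiabatic): W = (P₁V₁ − P₂V₂)/(γ−1) = (3059 − 2032)/0.667 = 1540 J.
W_total = 0 + 1540 = 1540 J.

W_total ≈ 1540 J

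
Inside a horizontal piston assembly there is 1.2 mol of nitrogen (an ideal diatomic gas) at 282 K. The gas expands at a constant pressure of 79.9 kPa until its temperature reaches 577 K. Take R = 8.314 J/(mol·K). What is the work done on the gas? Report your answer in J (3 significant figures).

Isobaric: W = P ΔV = nR ΔT.
W = (1.2)(8.314)(577 − 282) = 2943 J.
Work on gas = −W_by = -2943 J.

W ≈ -2940 J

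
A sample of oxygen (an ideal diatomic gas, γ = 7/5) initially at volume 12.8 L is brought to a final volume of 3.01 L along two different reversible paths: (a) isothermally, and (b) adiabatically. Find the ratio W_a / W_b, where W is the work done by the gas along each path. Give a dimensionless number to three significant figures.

Path (a) isothermal: W = P₁V₁ ln(V₂/V₁) → W_a/(P₁V₁) = -1.448.
Path (b) adiabatic: W = P₁V₁(1 − (V₁/V₂)^(γ−1))/(γ−1) → W_b/(P₁V₁) = -1.961.
W_a / W_b = -1.448 / -1.961 = 0.7383.

W_a / W_b ≈ 0.738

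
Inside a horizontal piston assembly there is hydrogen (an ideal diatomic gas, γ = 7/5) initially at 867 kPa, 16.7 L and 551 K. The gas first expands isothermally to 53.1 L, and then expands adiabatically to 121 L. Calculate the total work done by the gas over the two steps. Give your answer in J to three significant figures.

W_total ≈ 26900 J

Step 1 (isothermal): W = P₁V₁ ln(V₂/V₁) = (14479) ln(53.1/16.7) = 16749 J.
After step 1: P = 272.7 kPa, V = 53.1 L, T = 551 K.
Step 2 (adiabatic): W = (P₁V₁ − P₂V₂)/(γ−1) = (14479 − 10415)/0.4 = 10160 J.
W_total = 16749 + 10160 = 26908 J.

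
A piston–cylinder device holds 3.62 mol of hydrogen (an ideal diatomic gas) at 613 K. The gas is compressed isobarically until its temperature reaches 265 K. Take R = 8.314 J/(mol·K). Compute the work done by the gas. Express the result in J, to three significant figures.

W ≈ -10500 J

Isobaric: W = P ΔV = nR ΔT.
W = (3.62)(8.314)(265 − 613) = -10474 J.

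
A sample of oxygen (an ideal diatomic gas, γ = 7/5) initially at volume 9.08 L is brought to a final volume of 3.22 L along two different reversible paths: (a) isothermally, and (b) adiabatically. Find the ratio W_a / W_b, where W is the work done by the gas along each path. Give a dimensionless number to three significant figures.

Path (a) isothermal: W = P₁V₁ ln(V₂/V₁) → W_a/(P₁V₁) = -1.037.
Path (b) adiabatic: W = P₁V₁(1 − (V₁/V₂)^(γ−1))/(γ−1) → W_b/(P₁V₁) = -1.285.
W_a / W_b = -1.037 / -1.285 = 0.807.

W_a / W_b ≈ 0.807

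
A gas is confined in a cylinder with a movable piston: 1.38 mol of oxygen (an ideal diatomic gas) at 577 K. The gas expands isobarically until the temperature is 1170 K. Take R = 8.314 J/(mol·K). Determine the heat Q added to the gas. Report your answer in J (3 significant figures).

Isobaric: W = nRΔT = (1.38)(8.314)(593) = 6804 J.
ΔU = nCᵥΔT with Cᵥ = 5R/2: ΔU = (1.38)(20.79)(593) = 17009 J.
Q = ΔU + W = 17009 + 6804 = 23813 J.

Q ≈ 23800 J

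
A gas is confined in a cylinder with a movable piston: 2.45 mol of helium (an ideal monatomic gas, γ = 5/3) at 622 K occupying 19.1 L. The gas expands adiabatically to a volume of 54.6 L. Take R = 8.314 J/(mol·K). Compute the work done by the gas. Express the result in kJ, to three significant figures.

Adiabatic: TV^(γ−1) = const with γ = 5/3.
T₂ = T₁ (V₁/V₂)^(γ−1) = 622 × (19.1/54.6)^0.667 = 622 × 0.4965 = 308.8 K.
W_by = nCᵥ(T₁ − T₂) = (2.45)(12.47)(622 − 308.8) = 9569 J.

W ≈ 9.57 kJ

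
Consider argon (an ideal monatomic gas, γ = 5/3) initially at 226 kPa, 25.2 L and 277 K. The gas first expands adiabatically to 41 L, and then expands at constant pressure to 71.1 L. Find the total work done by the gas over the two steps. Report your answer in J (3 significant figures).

Step 1 (adiabatic): W = (P₁V₁ − P₂V₂)/(γ−1) = (5695 − 4117)/0.667 = 2367 J.
After step 1: P = 100.4 kPa, V = 41 L, T = 200.2 K.
Step 2 (isobaric): W = PΔV = (100.4 kPa)(71.1 − 41 L) = 3023 J.
W_total = 2367 + 3023 = 5390 J.

W_total ≈ 5390 J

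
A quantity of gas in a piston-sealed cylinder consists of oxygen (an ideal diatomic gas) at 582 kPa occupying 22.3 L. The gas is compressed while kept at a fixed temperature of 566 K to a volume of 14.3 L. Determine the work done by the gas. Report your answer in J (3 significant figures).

W ≈ -5770 J

Isothermal: W = nRT ln(V₂/V₁) = P₁V₁ ln(V₂/V₁).
P₁V₁ = (582 kPa)(22.3 L) = 12979 J.
W = 12979 × ln(14.3/22.3) = 12979 × -0.4443
W_by_gas = -5767 J.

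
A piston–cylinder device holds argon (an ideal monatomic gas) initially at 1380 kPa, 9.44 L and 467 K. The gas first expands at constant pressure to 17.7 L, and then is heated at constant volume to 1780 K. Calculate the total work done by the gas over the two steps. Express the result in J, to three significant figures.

W_total ≈ 11400 J

Step 1 (isobaric): W = PΔV = (1380 kPa)(17.7 − 9.44 L) = 11399 J.
Step 2 (isochoric): W = 0 (constant volume).
W_total = 11399 + 0 = 11399 J.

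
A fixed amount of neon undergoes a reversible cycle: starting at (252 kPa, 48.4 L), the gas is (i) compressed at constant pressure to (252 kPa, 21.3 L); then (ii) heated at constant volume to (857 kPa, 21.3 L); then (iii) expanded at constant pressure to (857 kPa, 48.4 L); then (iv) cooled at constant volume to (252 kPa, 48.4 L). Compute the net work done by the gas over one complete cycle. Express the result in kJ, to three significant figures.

W_net ≈ 16.4 kJ

Constant-volume legs do no work.
W(i) = (252)(21.3 − 48.4) = -6829 J; W(iii) = (857)(48.4 − 21.3) = 23225 J.
W_net = -6829 + 23225 = 16395 J (the clockwise enclosed area).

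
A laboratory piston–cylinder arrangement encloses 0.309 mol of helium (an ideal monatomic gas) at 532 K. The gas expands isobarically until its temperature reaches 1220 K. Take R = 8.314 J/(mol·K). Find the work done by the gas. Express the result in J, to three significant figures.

Isobaric: W = P ΔV = nR ΔT.
W = (0.309)(8.314)(1220 − 532) = 1767 J.

W ≈ 1770 J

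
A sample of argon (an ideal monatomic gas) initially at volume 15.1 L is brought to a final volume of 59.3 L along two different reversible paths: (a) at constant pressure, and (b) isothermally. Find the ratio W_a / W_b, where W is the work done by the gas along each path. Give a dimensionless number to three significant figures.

Path (a) isobaric: W = P₁(V₂ − V₁) → W_a/(P₁V₁) = 2.927.
Path (b) isothermal: W = P₁V₁ ln(V₂/V₁) → W_b/(P₁V₁) = 1.368.
W_a / W_b = 2.927 / 1.368 = 2.14.

W_a / W_b ≈ 2.14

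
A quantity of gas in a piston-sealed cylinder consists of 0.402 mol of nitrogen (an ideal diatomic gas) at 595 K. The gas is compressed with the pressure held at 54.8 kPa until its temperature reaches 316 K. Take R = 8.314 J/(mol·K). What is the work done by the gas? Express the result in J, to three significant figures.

Isobaric: W = P ΔV = nR ΔT.
W = (0.402)(8.314)(316 − 595) = -932.5 J.

W ≈ -932 J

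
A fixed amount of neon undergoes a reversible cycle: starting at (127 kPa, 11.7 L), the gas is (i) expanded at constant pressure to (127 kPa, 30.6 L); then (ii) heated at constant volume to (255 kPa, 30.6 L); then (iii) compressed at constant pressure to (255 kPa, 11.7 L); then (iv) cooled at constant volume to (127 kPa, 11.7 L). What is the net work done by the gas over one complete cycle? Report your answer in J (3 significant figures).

W_net ≈ -2420 J

Constant-volume legs do no work.
W(i) = (127)(30.6 − 11.7) = 2400 J; W(iii) = (255)(11.7 − 30.6) = -4820 J.
W_net = 2400 − 4820 = -2419 J (the counter-clockwise enclosed area).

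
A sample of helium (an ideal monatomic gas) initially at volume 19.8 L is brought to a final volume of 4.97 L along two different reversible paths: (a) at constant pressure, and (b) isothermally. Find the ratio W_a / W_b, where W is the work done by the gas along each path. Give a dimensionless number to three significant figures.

W_a / W_b ≈ 0.542

Path (a) isobaric: W = P₁(V₂ − V₁) → W_a/(P₁V₁) = -0.749.
Path (b) isothermal: W = P₁V₁ ln(V₂/V₁) → W_b/(P₁V₁) = -1.382.
W_a / W_b = -0.749 / -1.382 = 0.5419.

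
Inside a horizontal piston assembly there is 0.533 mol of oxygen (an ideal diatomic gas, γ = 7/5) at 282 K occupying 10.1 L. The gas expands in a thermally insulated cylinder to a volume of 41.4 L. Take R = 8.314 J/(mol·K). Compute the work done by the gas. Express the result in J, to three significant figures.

Adiabatic: TV^(γ−1) = const with γ = 7/5.
T₂ = T₁ (V₁/V₂)^(γ−1) = 282 × (10.1/41.4)^0.4 = 282 × 0.5688 = 160.4 K.
W_by = nCᵥ(T₁ − T₂) = (0.533)(20.79)(282 − 160.4) = 1347 J.

W ≈ 1350 J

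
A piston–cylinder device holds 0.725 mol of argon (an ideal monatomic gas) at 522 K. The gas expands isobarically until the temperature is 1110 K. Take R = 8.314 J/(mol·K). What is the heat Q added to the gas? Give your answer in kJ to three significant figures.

Isobaric: W = nRΔT = (0.725)(8.314)(588) = 3544 J.
ΔU = nCᵥΔT with Cᵥ = 3R/2: ΔU = (0.725)(12.47)(588) = 5316 J.
Q = ΔU + W = 5316 + 3544 = 8861 J.

Q ≈ 8.86 kJ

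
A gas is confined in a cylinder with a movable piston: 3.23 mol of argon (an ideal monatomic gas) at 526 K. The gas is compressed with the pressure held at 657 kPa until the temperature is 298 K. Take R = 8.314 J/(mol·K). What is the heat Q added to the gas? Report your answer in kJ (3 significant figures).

Q ≈ -15.3 kJ

Isobaric: W = nRΔT = (3.23)(8.314)(-228) = -6123 J.
ΔU = nCᵥΔT with Cᵥ = 3R/2: ΔU = (3.23)(12.47)(-228) = -9184 J.
Q = ΔU + W = -9184 − 6123 = -15307 J.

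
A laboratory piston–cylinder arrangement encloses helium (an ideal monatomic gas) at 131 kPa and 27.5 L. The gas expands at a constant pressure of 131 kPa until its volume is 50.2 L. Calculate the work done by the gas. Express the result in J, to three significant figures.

W ≈ 2970 J

Isobaric: W = P ΔV.
W = (131 kPa)(50.2 − 27.5 L) = (131)(22.7) = 2974 J.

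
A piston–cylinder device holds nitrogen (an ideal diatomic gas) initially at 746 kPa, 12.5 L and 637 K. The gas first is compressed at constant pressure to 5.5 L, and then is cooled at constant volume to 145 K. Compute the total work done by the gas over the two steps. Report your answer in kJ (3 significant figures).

W_total ≈ -5.22 kJ

Step 1 (isobaric): W = PΔV = (746 kPa)(5.5 − 12.5 L) = -5222 J.
Step 2 (isochoric): W = 0 (constant volume).
W_total = -5222 + 0 = -5222 J.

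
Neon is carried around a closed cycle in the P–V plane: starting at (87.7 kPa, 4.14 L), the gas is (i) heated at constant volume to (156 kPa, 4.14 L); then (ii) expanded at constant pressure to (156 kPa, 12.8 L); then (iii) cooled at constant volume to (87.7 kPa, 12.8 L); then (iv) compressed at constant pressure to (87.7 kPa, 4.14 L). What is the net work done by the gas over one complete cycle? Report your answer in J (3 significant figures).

Constant-volume legs do no work.
W(ii) = (156)(12.8 − 4.14) = 1351 J; W(iv) = (87.7)(4.14 − 12.8) = -759.5 J.
W_net = 1351 − 759.5 = 591.5 J (the clockwise enclosed area).

W_net ≈ 591 J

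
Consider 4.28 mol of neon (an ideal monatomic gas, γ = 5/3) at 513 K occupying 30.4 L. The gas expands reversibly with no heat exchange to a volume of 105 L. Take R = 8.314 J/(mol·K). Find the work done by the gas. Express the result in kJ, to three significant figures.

W ≈ 15.4 kJ

Adiabatic: TV^(γ−1) = const with γ = 5/3.
T₂ = T₁ (V₁/V₂)^(γ−1) = 513 × (30.4/105)^0.667 = 513 × 0.4376 = 224.5 K.
W_by = nCᵥ(T₁ − T₂) = (4.28)(12.47)(513 − 224.5) = 15398 J.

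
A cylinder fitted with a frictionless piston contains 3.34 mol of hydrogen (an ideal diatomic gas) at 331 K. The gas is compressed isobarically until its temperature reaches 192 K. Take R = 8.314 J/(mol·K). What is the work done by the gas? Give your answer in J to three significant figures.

Isobaric: W = P ΔV = nR ΔT.
W = (3.34)(8.314)(192 − 331) = -3860 J.

W ≈ -3860 J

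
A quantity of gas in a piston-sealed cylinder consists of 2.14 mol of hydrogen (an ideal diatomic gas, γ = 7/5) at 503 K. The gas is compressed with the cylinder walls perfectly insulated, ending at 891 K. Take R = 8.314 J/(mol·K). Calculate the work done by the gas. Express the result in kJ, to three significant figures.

W ≈ -17.3 kJ

Adiabatic ⇒ Q = 0, so W_by = −ΔU = nCᵥ(T₁ − T₂).
Cᵥ = 5R/2 = 20.79 J/(mol·K).
W = (2.14)(20.79)(503 − 891) = -17258 J.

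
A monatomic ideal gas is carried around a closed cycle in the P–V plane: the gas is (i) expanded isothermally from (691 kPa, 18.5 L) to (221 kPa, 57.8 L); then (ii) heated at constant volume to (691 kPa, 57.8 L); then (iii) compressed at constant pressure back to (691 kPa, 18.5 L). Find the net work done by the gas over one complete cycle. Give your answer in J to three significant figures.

W_net ≈ -12600 J

Leg (i): W = PᵢVᵢ ln(V_f/Vᵢ) = (12784) ln(57.8/18.5) = 14563 J.
Leg (ii): W = 0.
Leg (iii): W = PΔV = (691)(18.5 − 57.8) = -27156 J.
W_net = 14563 − 27156 = -12593 J.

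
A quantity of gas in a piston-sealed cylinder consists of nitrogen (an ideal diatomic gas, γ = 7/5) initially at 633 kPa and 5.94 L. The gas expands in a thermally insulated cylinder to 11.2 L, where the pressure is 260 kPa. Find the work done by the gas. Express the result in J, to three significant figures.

Adiabatic: W = (P₁V₁ − P₂V₂)/(γ − 1) with γ = 7/5.
P₁V₁ = 3760 J, P₂V₂ = 2912 J.
W = (3760 − 2912) / 0.4 = 2120 J.

W ≈ 2120 J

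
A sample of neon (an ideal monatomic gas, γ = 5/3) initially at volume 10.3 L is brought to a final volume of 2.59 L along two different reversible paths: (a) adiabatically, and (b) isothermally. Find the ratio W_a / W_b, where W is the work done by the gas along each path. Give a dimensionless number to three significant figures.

W_a / W_b ≈ 1.64

Path (a) adiabatic: W = P₁V₁(1 − (V₁/V₂)^(γ−1))/(γ−1) → W_a/(P₁V₁) = -2.265.
Path (b) isothermal: W = P₁V₁ ln(V₂/V₁) → W_b/(P₁V₁) = -1.38.
W_a / W_b = -2.265 / -1.38 = 1.641.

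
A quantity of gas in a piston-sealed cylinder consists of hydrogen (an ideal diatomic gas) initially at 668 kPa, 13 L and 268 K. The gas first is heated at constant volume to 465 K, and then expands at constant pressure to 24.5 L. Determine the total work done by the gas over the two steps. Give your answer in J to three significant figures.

Step 1 (isochoric): W = 0 (constant volume).
After step 1: P = 1159 kPa (V unchanged).
Step 2 (isobaric): W = PΔV = (1159 kPa)(24.5 − 13 L) = 13329 J.
W_total = 0 + 13329 = 13329 J.

W_total ≈ 13300 J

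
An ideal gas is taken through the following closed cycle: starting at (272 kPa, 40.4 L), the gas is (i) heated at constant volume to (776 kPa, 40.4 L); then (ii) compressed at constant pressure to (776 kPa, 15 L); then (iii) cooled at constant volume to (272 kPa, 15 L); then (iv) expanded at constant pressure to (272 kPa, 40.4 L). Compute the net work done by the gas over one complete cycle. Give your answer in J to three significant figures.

Constant-volume legs do no work.
W(ii) = (776)(15 − 40.4) = -19710 J; W(iv) = (272)(40.4 − 15) = 6909 J.
W_net = -19710 + 6909 = -12802 J (the counter-clockwise enclosed area).

W_net ≈ -12800 J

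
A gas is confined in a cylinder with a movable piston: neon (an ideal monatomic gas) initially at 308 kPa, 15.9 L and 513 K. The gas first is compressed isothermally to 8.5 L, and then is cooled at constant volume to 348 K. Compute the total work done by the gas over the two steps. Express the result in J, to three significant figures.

W_total ≈ -3070 J

Step 1 (isothermal): W = P₁V₁ ln(V₂/V₁) = (4897) ln(8.5/15.9) = -3067 J.
Step 2 (isochoric): W = 0 (constant volume).
W_total = -3067 + 0 = -3067 J.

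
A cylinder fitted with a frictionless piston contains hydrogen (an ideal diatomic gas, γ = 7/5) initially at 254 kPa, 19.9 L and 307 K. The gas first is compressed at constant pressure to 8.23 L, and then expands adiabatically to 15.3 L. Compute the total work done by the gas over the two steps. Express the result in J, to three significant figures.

Step 1 (isobaric): W = PΔV = (254 kPa)(8.23 − 19.9 L) = -2964 J.
After step 1: P = 254 kPa, V = 8.23 L, T = 127 K.
Step 2 (adiabatic): W = (P₁V₁ − P₂V₂)/(γ−1) = (2090 − 1631)/0.4 = 1148 J.
W_total = -2964 + 1148 = -1816 J.

W_total ≈ -1820 J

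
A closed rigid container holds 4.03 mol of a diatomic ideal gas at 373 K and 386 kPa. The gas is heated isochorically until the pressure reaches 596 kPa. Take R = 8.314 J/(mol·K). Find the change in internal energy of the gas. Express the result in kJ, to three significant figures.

Constant volume ⇒ W = 0, so Q = ΔU = nCᵥΔT with Cᵥ = 5R/2 = 20.79 J/(mol·K).
At constant V, T₂/T₁ = P₂/P₁ ⇒ ΔT = T₁(P₂/P₁ − 1) = 373·(596/386 − 1) = 202.9 K.
ΔU = (4.03)(20.79)(202.9) = 16998 J.

ΔU ≈ 17.0 kJ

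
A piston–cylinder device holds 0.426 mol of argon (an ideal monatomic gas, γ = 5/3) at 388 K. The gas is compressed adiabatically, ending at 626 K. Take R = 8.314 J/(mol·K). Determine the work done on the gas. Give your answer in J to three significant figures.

Adiabatic ⇒ Q = 0, so W_by = −ΔU = nCᵥ(T₁ − T₂).
Cᵥ = 3R/2 = 12.47 J/(mol·K).
W = (0.426)(12.47)(388 − 626) = -1264 J.
Work on gas = −W_by = 1264 J.

W ≈ 1260 J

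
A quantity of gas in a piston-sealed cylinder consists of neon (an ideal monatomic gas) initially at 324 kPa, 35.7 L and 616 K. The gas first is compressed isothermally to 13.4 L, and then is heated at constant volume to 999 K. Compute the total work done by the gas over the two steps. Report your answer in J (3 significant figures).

W_total ≈ -11300 J

Step 1 (isothermal): W = P₁V₁ ln(V₂/V₁) = (11567) ln(13.4/35.7) = -11334 J.
Step 2 (isochoric): W = 0 (constant volume).
W_total = -11334 + 0 = -11334 J.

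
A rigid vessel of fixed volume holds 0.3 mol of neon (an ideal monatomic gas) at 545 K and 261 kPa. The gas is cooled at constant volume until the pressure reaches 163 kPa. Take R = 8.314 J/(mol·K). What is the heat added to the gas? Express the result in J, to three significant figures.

Constant volume ⇒ W = 0, so Q = ΔU = nCᵥΔT with Cᵥ = 3R/2 = 12.47 J/(mol·K).
At constant V, T₂/T₁ = P₂/P₁ ⇒ ΔT = T₁(P₂/P₁ − 1) = 545·(163/261 − 1) = -204.6 K.
ΔU = (0.3)(12.47)(-204.6) = -765.6 J.

Q ≈ -766 J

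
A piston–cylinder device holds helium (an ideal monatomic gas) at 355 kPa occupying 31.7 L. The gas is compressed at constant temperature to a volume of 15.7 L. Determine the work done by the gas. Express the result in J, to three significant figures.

W ≈ -7910 J

Isothermal: W = nRT ln(V₂/V₁) = P₁V₁ ln(V₂/V₁).
P₁V₁ = (355 kPa)(31.7 L) = 11254 J.
W = 11254 × ln(15.7/31.7) = 11254 × -0.7027
W_by_gas = -7907 J.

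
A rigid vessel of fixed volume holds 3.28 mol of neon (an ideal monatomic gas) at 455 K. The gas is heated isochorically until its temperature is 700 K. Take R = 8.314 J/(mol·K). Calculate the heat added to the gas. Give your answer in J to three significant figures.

Constant volume ⇒ W = 0, so Q = ΔU = nCᵥΔT with Cᵥ = 3R/2 = 12.47 J/(mol·K).
ΔU = (3.28)(12.47)(700 − 455) = 10022 J.

Q ≈ 10000 J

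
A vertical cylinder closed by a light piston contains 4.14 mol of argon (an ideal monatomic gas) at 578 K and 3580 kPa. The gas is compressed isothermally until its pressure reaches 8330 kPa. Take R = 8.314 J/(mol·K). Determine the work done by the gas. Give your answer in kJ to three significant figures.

W ≈ -16.8 kJ

Isothermal process: W = nRT ln(V₂/V₁) = nRT ln(P₁/P₂).
W = (4.14)(8.314)(578) × ln(3580/8330)
  = 19895 × ln(0.4298) = 19895 × -0.8445
W_by_gas = -16801 J.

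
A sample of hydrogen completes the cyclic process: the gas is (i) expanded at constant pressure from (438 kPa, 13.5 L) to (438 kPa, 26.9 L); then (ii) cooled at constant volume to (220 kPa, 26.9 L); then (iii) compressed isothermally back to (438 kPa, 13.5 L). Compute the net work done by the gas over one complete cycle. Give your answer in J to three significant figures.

Leg (i): W = PΔV = (438)(26.9 − 13.5) = 5869 J.
Leg (ii): W = 0.
Leg (iii): W = PᵢVᵢ ln(V_f/Vᵢ) = (5918) ln(13.5/26.9) = -4080 J.
W_net = 5869 − 4080 = 1789 J.

W_net ≈ 1790 J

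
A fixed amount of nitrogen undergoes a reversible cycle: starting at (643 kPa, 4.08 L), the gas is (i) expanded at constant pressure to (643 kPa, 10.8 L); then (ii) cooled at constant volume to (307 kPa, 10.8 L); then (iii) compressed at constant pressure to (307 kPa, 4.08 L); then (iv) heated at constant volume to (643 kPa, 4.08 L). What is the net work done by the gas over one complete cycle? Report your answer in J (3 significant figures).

W_net ≈ 2260 J

Constant-volume legs do no work.
W(i) = (643)(10.8 − 4.08) = 4321 J; W(iii) = (307)(4.08 − 10.8) = -2063 J.
W_net = 4321 − 2063 = 2258 J (the clockwise enclosed area).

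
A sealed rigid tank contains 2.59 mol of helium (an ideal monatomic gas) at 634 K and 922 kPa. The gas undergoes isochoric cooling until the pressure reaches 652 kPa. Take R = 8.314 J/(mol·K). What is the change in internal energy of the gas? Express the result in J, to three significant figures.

ΔU ≈ -6000 J

Constant volume ⇒ W = 0, so Q = ΔU = nCᵥΔT with Cᵥ = 3R/2 = 12.47 J/(mol·K).
At constant V, T₂/T₁ = P₂/P₁ ⇒ ΔT = T₁(P₂/P₁ − 1) = 634·(652/922 − 1) = -185.7 K.
ΔU = (2.59)(12.47)(-185.7) = -5997 J.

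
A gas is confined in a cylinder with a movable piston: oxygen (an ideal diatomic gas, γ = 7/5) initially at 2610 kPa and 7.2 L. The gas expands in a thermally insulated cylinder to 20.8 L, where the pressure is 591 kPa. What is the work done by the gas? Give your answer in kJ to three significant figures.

Adiabatic: W = (P₁V₁ − P₂V₂)/(γ − 1) with γ = 7/5.
P₁V₁ = 18792 J, P₂V₂ = 12293 J.
W = (18792 − 12293) / 0.4 = 16248 J.

W ≈ 16.2 kJ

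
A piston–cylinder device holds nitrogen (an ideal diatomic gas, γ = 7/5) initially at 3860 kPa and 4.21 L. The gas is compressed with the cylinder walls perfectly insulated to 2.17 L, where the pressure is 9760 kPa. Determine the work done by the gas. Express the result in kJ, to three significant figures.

W ≈ -12.3 kJ

Adiabatic: W = (P₁V₁ − P₂V₂)/(γ − 1) with γ = 7/5.
P₁V₁ = 16251 J, P₂V₂ = 21179 J.
W = (16251 − 21179) / 0.4 = -12322 J.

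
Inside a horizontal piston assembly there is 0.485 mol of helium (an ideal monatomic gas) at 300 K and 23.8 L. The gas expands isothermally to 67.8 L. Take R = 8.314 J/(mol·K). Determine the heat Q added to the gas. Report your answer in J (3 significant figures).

Q ≈ 1270 J

Isothermal ⇒ ΔU = 0, so Q = W = nRT ln(V₂/V₁).
Q = (0.485)(8.314)(300) ln(67.8/23.8) = 1210 × 1.047 = 1266 J.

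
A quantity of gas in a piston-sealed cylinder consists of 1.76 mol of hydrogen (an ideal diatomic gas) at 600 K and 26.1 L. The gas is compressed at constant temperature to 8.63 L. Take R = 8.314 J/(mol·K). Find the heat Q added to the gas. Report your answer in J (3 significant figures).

Isothermal ⇒ ΔU = 0, so Q = W = nRT ln(V₂/V₁).
Q = (1.76)(8.314)(600) ln(8.63/26.1) = 8780 × -1.107 = -9716 J.

Q ≈ -9720 J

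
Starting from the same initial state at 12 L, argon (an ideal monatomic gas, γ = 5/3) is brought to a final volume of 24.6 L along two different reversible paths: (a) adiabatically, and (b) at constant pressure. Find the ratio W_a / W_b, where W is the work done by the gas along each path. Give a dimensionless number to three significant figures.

W_a / W_b ≈ 0.543

Path (a) adiabatic: W = P₁V₁(1 − (V₁/V₂)^(γ−1))/(γ−1) → W_a/(P₁V₁) = 0.5705.
Path (b) isobaric: W = P₁(V₂ − V₁) → W_b/(P₁V₁) = 1.05.
W_a / W_b = 0.5705 / 1.05 = 0.5433.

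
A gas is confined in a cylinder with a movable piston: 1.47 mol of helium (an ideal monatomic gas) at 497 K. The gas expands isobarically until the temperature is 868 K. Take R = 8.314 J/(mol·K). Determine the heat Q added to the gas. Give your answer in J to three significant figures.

Q ≈ 11300 J

Isobaric: W = nRΔT = (1.47)(8.314)(371) = 4534 J.
ΔU = nCᵥΔT with Cᵥ = 3R/2: ΔU = (1.47)(12.47)(371) = 6801 J.
Q = ΔU + W = 6801 + 4534 = 11336 J.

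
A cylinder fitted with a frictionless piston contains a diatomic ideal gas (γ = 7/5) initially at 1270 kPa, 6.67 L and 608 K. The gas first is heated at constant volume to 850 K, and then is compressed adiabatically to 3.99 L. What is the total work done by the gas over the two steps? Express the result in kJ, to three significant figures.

Step 1 (isochoric): W = 0 (constant volume).
After step 1: P = 1775 kPa (V unchanged).
Step 2 (adiabatic): W = (P₁V₁ − P₂V₂)/(γ−1) = (11843 − 14545)/0.4 = -6756 J.
W_total = 0 − 6756 = -6756 J.

W_total ≈ -6.76 kJ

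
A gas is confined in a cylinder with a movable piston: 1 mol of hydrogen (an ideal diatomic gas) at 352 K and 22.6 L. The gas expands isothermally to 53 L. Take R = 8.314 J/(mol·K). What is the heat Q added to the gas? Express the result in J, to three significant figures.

Q ≈ 2490 J

Isothermal ⇒ ΔU = 0, so Q = W = nRT ln(V₂/V₁).
Q = (1)(8.314)(352) ln(53/22.6) = 2927 × 0.8523 = 2494 J.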